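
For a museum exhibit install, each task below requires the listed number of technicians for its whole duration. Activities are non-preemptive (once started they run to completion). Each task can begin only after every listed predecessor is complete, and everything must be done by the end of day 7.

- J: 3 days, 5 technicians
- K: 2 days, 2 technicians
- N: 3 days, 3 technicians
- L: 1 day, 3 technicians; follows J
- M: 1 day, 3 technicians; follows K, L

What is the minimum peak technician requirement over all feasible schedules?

6

Early-start (J@1, K@1, N@1, L@4, M@5) gives peak 10: d1:10  d2:10  d3:8  d4:3  d5:3  d6:0  d7:0.
Shift K→4, N→4, L→6, M→7.
Schedule J@1, K@4, N@4, L@6, M@7: d1:5  d2:5  d3:5  d4:5  d5:5  d6:6  d7:3 — peak 6.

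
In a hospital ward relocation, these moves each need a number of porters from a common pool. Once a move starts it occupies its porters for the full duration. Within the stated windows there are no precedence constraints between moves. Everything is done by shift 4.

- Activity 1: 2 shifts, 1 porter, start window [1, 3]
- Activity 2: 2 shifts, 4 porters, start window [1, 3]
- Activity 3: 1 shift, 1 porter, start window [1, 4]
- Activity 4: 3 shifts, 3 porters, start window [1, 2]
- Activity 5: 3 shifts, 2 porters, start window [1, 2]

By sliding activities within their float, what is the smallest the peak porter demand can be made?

9

Early-start (Activity 1@1, Activity 2@1, Activity 3@1, Activity 4@1, Activity 5@1) gives peak 11: s1:11  s2:10  s3:5  s4:0.
Shift Activity 2→3.
Schedule Activity 1@1, Activity 2@3, Activity 3@1, Activity 4@1, Activity 5@1: s1:7  s2:6  s3:9  s4:4 — peak 9.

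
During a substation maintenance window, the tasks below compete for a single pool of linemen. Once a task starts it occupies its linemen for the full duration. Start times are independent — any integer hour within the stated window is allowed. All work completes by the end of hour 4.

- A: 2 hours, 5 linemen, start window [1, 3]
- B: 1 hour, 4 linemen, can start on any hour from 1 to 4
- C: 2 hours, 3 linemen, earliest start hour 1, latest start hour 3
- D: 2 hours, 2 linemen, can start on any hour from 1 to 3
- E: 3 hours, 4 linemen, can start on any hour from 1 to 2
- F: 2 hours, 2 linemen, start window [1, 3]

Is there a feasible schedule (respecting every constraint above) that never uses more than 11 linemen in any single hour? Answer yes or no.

yes

Schedule A@1, B@1, C@3, D@1, E@2, F@3: h1:11  h2:11  h3:9  h4:9 — peak 11 ≤ 11.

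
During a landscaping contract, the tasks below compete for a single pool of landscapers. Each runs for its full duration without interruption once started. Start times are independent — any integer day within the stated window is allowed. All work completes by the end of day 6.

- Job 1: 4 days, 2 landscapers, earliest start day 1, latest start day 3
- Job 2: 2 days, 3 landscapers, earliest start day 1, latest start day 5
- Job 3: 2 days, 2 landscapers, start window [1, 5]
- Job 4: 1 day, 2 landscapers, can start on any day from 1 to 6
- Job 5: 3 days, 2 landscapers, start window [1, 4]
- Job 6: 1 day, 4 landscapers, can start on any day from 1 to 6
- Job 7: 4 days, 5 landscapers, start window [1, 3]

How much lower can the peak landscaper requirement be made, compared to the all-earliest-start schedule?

11

Early-start peak: d1:20  d2:14  d3:9  d4:7  d5:0  d6:0 ⇒ 20.
Leveled (Job 1@1, Job 2@1, Job 3@1, Job 4@1, Job 5@2, Job 6@5, Job 7@3): d1:9  d2:9  d3:9  d4:9  d5:9  d6:5 ⇒ 9.
Reduction 20 − 9 = 11.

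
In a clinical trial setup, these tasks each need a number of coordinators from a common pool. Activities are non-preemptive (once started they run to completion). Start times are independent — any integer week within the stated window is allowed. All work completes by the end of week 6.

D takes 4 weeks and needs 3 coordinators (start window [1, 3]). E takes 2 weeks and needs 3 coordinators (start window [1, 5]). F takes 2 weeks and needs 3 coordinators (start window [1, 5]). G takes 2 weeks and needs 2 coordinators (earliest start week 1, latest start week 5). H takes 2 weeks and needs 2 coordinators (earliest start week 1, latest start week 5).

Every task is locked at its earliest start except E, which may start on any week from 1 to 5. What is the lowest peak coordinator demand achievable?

E@1: w1:13  w2:13  w3:3  w4:3  w5:0  w6:0 → peak 13
E@2: w1:10  w2:13  w3:6  w4:3  w5:0  w6:0 → peak 13
E@3: w1:10  w2:10  w3:6  w4:6  w5:0  w6:0 → peak 10
E@4: w1:10  w2:10  w3:3  w4:6  w5:3  w6:0 → peak 10
E@5: w1:10  w2:10  w3:3  w4:3  w5:3  w6:3 → peak 10
Best is E@3, peak 10.

10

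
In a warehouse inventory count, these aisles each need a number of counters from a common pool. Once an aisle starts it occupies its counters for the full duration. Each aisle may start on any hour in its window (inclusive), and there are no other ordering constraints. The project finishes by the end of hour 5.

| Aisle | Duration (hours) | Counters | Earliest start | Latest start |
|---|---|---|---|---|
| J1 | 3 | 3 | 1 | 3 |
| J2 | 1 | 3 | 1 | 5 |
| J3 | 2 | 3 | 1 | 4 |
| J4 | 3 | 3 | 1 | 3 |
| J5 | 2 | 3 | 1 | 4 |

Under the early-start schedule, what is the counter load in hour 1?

At early start, hour 1 has: J1, J2, J3, J4, J5.
Demand: 3 + 3 + 3 + 3 + 3 = 15.

15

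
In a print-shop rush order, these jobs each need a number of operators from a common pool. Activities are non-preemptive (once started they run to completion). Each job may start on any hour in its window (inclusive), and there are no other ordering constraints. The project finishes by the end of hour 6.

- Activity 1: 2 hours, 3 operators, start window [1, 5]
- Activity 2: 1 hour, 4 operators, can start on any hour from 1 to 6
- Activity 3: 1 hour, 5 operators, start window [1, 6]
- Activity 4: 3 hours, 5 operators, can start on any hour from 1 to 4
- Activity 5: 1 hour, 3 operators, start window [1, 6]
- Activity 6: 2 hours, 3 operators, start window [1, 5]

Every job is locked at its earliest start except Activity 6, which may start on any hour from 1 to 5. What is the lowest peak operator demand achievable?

Activity 6@1: h1:23  h2:11  h3:5  h4:0  h5:0  h6:0 → peak 23
Activity 6@2: h1:20  h2:11  h3:8  h4:0  h5:0  h6:0 → peak 20
Activity 6@3: h1:20  h2:8  h3:8  h4:3  h5:0  h6:0 → peak 20
Activity 6@4: h1:20  h2:8  h3:5  h4:3  h5:3  h6:0 → peak 20
Activity 6@5: h1:20  h2:8  h3:5  h4:0  h5:3  h6:3 → peak 20
Best is Activity 6@2, peak 20.

20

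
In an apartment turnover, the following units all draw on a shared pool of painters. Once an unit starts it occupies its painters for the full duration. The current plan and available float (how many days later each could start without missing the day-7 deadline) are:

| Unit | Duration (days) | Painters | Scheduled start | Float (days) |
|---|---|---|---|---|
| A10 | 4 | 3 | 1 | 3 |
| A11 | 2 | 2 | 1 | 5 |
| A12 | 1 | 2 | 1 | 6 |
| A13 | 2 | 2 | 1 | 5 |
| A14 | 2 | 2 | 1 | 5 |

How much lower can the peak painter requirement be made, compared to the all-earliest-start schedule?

Early-start peak: d1:11  d2:9  d3:3  d4:3  d5:0  d6:0  d7:0 ⇒ 11.
Leveled (A10@1, A11@1, A12@3, A13@4, A14@5): d1:5  d2:5  d3:5  d4:5  d5:4  d6:2  d7:0 ⇒ 5.
Reduction 11 − 5 = 6.

6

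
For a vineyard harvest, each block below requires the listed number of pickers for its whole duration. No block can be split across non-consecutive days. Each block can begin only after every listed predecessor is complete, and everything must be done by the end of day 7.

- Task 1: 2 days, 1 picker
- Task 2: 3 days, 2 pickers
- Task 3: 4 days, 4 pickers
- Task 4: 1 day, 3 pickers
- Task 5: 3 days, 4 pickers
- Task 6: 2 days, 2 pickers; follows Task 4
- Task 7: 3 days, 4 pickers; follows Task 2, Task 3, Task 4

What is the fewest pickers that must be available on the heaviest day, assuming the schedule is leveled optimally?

8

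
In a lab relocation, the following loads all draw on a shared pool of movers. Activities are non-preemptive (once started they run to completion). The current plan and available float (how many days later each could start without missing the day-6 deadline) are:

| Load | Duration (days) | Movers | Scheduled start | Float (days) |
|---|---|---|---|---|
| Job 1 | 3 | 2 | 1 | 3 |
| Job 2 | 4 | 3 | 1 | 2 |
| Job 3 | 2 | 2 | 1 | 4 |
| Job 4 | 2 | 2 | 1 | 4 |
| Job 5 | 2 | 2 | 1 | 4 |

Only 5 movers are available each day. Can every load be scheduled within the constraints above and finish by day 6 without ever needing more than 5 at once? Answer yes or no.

no

The minimum achievable peak is 6; 5 < 6, so no feasible schedule stays within the cap.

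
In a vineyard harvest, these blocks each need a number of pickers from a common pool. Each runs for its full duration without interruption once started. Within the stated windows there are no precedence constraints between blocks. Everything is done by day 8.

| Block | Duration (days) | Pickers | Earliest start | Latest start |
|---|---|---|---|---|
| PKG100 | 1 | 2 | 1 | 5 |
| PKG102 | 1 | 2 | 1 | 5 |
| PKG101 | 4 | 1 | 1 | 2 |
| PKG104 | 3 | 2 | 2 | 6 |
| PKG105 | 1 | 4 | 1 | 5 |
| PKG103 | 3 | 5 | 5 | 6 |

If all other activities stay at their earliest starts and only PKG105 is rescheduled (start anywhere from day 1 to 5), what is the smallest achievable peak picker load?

7

PKG105@1: d1:9  d2:3  d3:3  d4:3  d5:5  d6:5  d7:5  d8:0 → peak 9
PKG105@2: d1:5  d2:7  d3:3  d4:3  d5:5  d6:5  d7:5  d8:0 → peak 7
PKG105@3: d1:5  d2:3  d3:7  d4:3  d5:5  d6:5  d7:5  d8:0 → peak 7
PKG105@4: d1:5  d2:3  d3:3  d4:7  d5:5  d6:5  d7:5  d8:0 → peak 7
PKG105@5: d1:5  d2:3  d3:3  d4:3  d5:9  d6:5  d7:5  d8:0 → peak 9
Best is PKG105@2, peak 7.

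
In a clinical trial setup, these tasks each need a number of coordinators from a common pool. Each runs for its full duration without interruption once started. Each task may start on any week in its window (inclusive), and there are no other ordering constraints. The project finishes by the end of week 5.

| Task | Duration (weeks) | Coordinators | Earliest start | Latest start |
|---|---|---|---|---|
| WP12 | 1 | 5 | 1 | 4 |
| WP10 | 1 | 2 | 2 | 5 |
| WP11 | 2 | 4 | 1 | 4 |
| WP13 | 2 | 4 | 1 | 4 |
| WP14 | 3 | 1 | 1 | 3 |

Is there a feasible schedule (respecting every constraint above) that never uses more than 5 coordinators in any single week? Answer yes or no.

Total coordinator-weeks = 26; over 5 weeks the average is 26/5 > 5, so some week must exceed 5.

no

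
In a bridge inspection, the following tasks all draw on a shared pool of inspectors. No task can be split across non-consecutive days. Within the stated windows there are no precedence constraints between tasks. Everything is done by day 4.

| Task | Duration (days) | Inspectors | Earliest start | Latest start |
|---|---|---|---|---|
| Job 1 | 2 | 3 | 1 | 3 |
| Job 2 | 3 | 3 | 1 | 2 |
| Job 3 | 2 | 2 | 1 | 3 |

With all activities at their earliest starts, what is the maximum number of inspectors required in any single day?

Early-start schedule: Job 1@1, Job 2@1, Job 3@1.
Load per day: day 1: 8, day 2: 8, day 3: 3, day 4: 0.
Peak is 8.

8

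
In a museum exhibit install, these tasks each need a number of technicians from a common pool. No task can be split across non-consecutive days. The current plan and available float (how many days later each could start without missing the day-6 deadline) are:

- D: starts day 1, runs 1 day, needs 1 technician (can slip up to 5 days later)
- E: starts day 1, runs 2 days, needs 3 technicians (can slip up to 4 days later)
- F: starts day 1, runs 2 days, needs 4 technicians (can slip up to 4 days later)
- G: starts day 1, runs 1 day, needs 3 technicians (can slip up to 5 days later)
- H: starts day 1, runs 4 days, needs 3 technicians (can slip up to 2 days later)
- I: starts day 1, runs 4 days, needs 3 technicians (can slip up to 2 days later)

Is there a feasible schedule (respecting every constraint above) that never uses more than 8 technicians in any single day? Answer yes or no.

no

The minimum achievable peak is 9; 8 < 9, so no feasible schedule stays within the cap.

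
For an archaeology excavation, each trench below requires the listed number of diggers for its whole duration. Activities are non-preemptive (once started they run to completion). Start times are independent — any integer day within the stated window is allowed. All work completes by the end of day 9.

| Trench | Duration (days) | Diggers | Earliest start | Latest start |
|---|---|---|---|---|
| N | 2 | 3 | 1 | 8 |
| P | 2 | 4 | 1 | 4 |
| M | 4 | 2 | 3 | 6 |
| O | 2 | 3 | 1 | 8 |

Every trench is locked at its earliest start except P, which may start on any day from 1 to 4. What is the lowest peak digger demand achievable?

P@1: d1:10  d2:10  d3:2  d4:2  d5:2  d6:2  d7:0  d8:0  d9:0 → peak 10
P@2: d1:6  d2:10  d3:6  d4:2  d5:2  d6:2  d7:0  d8:0  d9:0 → peak 10
P@3: d1:6  d2:6  d3:6  d4:6  d5:2  d6:2  d7:0  d8:0  d9:0 → peak 6
P@4: d1:6  d2:6  d3:2  d4:6  d5:6  d6:2  d7:0  d8:0  d9:0 → peak 6
Best is P@3, peak 6.

6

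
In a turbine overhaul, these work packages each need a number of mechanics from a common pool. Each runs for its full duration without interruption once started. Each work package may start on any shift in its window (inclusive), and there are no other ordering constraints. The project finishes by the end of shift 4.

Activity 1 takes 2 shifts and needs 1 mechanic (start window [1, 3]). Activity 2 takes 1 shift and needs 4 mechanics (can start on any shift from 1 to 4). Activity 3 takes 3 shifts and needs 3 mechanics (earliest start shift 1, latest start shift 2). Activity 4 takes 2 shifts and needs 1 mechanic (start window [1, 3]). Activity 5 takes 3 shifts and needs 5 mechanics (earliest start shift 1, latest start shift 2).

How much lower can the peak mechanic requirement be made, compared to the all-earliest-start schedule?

5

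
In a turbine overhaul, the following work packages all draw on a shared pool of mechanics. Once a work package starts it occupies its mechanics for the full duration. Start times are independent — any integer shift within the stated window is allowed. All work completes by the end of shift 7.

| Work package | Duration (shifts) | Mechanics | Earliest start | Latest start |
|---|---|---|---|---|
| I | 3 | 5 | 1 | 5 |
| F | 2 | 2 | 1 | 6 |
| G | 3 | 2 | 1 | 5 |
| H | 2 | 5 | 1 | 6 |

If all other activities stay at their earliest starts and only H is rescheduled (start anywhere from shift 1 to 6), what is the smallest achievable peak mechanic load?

H@1: s1:14  s2:14  s3:7  s4:0  s5:0  s6:0  s7:0 → peak 14
H@2: s1:9  s2:14  s3:12  s4:0  s5:0  s6:0  s7:0 → peak 14
H@3: s1:9  s2:9  s3:12  s4:5  s5:0  s6:0  s7:0 → peak 12
H@4: s1:9  s2:9  s3:7  s4:5  s5:5  s6:0  s7:0 → peak 9
H@5: s1:9  s2:9  s3:7  s4:0  s5:5  s6:5  s7:0 → peak 9
H@6: s1:9  s2:9  s3:7  s4:0  s5:0  s6:5  s7:5 → peak 9
Best is H@4, peak 9.

9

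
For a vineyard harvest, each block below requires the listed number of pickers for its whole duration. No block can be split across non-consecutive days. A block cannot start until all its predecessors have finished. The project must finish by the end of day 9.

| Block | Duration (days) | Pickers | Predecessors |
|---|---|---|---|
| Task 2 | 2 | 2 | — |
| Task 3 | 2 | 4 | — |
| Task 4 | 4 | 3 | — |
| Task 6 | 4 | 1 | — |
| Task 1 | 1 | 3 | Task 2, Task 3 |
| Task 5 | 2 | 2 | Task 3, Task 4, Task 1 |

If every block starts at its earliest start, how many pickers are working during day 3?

7

At early start, day 3 has: Task 4, Task 6, Task 1.
Demand: 3 + 1 + 3 = 7.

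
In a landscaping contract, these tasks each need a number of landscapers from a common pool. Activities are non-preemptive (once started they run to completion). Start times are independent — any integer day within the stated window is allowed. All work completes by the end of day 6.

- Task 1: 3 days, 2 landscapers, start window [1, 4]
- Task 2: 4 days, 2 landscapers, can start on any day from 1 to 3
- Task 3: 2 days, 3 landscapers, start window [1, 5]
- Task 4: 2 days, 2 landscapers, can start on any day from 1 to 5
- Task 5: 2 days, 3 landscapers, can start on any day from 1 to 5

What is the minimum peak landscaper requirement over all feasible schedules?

6

Early-start (Task 1@1, Task 2@1, Task 3@1, Task 4@1, Task 5@1) gives peak 12: d1:12  d2:12  d3:4  d4:2  d5:0  d6:0.
Shift Task 3→4, Task 5→5.
Schedule Task 1@1, Task 2@1, Task 3@4, Task 4@1, Task 5@5: d1:6  d2:6  d3:4  d4:5  d5:6  d6:3 — peak 6.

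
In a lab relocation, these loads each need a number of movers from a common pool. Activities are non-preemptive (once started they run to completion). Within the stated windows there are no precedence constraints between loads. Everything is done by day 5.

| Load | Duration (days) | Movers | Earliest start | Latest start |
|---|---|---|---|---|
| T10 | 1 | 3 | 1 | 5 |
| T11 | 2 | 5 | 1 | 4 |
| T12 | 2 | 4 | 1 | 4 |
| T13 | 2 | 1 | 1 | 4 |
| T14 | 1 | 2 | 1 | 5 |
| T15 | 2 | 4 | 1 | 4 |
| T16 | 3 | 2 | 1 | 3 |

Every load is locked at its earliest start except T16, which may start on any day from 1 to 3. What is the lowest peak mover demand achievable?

19

T16@1: d1:21  d2:16  d3:2  d4:0  d5:0 → peak 21
T16@2: d1:19  d2:16  d3:2  d4:2  d5:0 → peak 19
T16@3: d1:19  d2:14  d3:2  d4:2  d5:2 → peak 19
Best is T16@2, peak 19.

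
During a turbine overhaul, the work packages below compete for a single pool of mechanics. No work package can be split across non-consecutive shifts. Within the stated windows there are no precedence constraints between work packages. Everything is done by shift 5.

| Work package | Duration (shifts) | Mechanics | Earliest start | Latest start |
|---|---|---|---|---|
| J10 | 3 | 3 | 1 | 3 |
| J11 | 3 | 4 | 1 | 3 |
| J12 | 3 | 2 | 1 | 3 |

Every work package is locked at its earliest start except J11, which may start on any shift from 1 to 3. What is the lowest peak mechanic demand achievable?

J11@1: s1:9  s2:9  s3:9  s4:0  s5:0 → peak 9
J11@2: s1:5  s2:9  s3:9  s4:4  s5:0 → peak 9
J11@3: s1:5  s2:5  s3:9  s4:4  s5:4 → peak 9
Best is J11@1, peak 9.

9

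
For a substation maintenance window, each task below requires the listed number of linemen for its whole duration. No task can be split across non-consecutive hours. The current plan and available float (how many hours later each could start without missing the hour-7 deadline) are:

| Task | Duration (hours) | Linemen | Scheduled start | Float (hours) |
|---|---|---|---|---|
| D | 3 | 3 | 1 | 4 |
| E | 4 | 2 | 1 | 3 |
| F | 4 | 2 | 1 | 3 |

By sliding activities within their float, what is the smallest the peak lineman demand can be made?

4

Early-start (D@1, E@1, F@1) gives peak 7: h1:7  h2:7  h3:7  h4:4  h5:0  h6:0  h7:0.
Shift E→4, F→4.
Schedule D@1, E@4, F@4: h1:3  h2:3  h3:3  h4:4  h5:4  h6:4  h7:4 — peak 4.
Total lineman-hours = 25 over 7 hours ⇒ peak ≥ ⌈25/7⌉ = 4, so 4 is optimal.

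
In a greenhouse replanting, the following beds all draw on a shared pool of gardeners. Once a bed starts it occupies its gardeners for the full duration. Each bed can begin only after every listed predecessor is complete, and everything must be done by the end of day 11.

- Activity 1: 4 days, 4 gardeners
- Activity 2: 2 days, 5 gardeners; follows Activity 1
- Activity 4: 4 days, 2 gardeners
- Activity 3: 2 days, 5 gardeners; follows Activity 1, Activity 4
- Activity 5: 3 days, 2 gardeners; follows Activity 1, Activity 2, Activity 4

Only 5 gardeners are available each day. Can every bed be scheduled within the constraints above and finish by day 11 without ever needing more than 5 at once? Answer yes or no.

The minimum achievable peak is 6; 5 < 6, so no feasible schedule stays within the cap.

no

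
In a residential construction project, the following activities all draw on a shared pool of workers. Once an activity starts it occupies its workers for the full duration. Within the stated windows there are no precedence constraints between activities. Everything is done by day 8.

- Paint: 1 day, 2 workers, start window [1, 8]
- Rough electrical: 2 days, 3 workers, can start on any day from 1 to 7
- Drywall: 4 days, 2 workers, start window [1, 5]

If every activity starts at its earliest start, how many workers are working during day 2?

At early start, day 2 has: Rough electrical, Drywall.
Demand: 3 + 2 = 5.

5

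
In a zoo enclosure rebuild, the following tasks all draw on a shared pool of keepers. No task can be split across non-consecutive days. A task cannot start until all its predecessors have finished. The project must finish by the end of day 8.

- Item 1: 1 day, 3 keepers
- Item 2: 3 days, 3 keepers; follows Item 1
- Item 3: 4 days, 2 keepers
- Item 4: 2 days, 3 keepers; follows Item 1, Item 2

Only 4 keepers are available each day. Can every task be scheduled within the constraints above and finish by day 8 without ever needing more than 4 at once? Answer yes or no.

no

The minimum achievable peak is 5; 4 < 5, so no feasible schedule stays within the cap.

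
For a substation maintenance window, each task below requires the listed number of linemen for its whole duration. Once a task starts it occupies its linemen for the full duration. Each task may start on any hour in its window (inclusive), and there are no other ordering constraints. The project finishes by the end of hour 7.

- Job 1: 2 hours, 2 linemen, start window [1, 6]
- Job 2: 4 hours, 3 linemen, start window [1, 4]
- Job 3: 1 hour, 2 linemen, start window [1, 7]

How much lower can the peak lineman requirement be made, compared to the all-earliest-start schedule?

4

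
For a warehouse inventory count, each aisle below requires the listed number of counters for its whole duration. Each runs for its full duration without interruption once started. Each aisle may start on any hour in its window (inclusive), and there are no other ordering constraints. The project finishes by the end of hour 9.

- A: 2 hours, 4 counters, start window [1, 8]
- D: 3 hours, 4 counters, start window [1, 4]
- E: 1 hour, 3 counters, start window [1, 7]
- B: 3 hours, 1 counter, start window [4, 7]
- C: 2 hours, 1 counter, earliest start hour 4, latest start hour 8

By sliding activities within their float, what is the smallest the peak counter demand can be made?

4

Early-start (A@1, D@1, E@1, B@4, C@4) gives peak 11: h1:11  h2:8  h3:4  h4:2  h5:2  h6:1  h7:0  h8:0  h9:0.
Shift D→3, E→6, B→6, C→7.
Schedule A@1, D@3, E@6, B@6, C@7: h1:4  h2:4  h3:4  h4:4  h5:4  h6:4  h7:2  h8:2  h9:0 — peak 4.
Total counter-hours = 28 over 9 hours ⇒ peak ≥ ⌈28/9⌉ = 4, so 4 is optimal.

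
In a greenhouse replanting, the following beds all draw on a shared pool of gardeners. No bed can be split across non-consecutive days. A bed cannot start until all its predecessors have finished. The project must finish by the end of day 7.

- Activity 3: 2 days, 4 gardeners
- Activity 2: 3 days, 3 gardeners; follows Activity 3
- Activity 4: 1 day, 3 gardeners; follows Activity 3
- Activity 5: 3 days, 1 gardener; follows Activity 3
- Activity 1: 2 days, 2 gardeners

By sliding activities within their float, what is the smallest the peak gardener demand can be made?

5

Early-start (Activity 3@1, Activity 2@3, Activity 4@3, Activity 5@3, Activity 1@1) gives peak 7: d1:6  d2:6  d3:7  d4:4  d5:4  d6:0  d7:0.
Shift Activity 4→6, Activity 1→6.
Schedule Activity 3@1, Activity 2@3, Activity 4@6, Activity 5@3, Activity 1@6: d1:4  d2:4  d3:4  d4:4  d5:4  d6:5  d7:2 — peak 5.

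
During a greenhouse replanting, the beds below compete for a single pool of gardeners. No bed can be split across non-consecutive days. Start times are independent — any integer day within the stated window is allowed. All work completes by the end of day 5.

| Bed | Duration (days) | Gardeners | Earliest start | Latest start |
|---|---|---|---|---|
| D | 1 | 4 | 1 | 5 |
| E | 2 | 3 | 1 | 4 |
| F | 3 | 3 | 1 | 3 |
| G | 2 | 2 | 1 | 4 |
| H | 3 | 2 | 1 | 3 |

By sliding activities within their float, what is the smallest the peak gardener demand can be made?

Early-start (D@1, E@1, F@1, G@1, H@1) gives peak 14: d1:14  d2:10  d3:5  d4:0  d5:0.
Shift F→2, G→3, H→3.
Schedule D@1, E@1, F@2, G@3, H@3: d1:7  d2:6  d3:7  d4:7  d5:2 — peak 7.

7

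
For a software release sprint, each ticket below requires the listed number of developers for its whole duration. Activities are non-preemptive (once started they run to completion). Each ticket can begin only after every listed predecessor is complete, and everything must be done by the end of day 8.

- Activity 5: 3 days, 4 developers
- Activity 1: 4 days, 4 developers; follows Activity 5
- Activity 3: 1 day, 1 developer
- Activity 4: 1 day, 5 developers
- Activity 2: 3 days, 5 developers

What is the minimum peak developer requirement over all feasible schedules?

Early-start (Activity 5@1, Activity 1@4, Activity 3@1, Activity 4@1, Activity 2@1) gives peak 15: d1:15  d2:9  d3:9  d4:4  d5:4  d6:4  d7:4  d8:0.
Shift Activity 4→2, Activity 2→3.
Schedule Activity 5@1, Activity 1@4, Activity 3@1, Activity 4@2, Activity 2@3: d1:5  d2:9  d3:9  d4:9  d5:9  d6:4  d7:4  d8:0 — peak 9.

9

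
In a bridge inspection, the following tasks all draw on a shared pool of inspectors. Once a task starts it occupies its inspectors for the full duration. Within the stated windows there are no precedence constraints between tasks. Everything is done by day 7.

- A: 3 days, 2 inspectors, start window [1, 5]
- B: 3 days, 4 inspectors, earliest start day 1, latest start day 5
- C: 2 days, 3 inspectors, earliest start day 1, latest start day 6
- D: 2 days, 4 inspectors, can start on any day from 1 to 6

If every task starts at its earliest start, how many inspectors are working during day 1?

13

At early start, day 1 has: A, B, C, D.
Demand: 2 + 4 + 3 + 4 = 13.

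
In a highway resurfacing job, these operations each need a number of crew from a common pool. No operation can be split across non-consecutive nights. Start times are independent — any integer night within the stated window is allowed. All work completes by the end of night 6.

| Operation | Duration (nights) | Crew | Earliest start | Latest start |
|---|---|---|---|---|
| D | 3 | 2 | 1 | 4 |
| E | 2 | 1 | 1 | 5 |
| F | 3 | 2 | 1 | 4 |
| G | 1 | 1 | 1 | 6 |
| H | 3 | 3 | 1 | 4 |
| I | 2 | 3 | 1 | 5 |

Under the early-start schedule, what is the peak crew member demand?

Early-start schedule: D@1, E@1, F@1, G@1, H@1, I@1.
Load per night: night 1: 12, night 2: 11, night 3: 7, night 4: 0, night 5: 0, night 6: 0.
Peak is 12.

12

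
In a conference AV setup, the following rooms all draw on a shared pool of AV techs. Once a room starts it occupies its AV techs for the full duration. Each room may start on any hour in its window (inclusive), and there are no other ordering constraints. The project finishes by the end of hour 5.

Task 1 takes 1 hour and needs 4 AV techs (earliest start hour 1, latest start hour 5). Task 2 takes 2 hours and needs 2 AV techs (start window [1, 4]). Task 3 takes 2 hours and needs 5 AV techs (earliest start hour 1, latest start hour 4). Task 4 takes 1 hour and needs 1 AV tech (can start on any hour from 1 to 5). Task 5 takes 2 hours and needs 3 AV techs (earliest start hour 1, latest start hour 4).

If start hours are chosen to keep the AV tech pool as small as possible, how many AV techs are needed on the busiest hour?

Early-start (Task 1@1, Task 2@1, Task 3@1, Task 4@1, Task 5@1) gives peak 15: h1:15  h2:10  h3:0  h4:0  h5:0.
Shift Task 2→2, Task 3→4, Task 5→2.
Schedule Task 1@1, Task 2@2, Task 3@4, Task 4@1, Task 5@2: h1:5  h2:5  h3:5  h4:5  h5:5 — peak 5.
Total AV tech-hours = 25 over 5 hours ⇒ peak ≥ ⌈25/5⌉ = 5, so 5 is optimal.

5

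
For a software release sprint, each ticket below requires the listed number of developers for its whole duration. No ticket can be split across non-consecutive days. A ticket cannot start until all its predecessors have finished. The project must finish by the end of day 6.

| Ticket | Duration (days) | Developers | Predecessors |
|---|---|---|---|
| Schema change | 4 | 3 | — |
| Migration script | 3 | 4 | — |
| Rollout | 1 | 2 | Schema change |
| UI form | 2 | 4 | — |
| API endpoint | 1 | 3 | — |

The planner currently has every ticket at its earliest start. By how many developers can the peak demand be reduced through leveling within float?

Early-start peak: d1:14  d2:11  d3:7  d4:3  d5:2  d6:0 ⇒ 14.
Leveled (Schema change@1, Migration script@1, Rollout@5, UI form@4, API endpoint@6): d1:7  d2:7  d3:7  d4:7  d5:6  d6:3 ⇒ 7.
Reduction 14 − 7 = 7.

7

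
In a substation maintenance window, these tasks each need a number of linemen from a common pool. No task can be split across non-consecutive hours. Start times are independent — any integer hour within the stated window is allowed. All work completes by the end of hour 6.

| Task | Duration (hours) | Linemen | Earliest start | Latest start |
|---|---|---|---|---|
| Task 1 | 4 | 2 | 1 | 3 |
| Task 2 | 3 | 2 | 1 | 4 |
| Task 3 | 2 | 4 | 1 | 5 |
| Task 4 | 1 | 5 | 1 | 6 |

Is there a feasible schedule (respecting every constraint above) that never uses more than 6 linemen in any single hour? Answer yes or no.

Schedule Task 1@1, Task 2@1, Task 3@4, Task 4@6: h1:4  h2:4  h3:4  h4:6  h5:4  h6:5 — peak 6 ≤ 6.

yes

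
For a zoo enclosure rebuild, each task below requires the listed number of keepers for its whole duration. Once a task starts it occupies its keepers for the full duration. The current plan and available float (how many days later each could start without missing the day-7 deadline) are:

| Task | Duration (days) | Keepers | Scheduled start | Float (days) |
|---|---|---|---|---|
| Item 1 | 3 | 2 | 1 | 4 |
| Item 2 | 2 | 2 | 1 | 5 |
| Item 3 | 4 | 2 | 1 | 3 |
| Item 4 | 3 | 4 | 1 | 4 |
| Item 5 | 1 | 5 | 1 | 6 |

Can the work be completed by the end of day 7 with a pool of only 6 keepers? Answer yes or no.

yes

Schedule Item 1@1, Item 2@1, Item 3@1, Item 4@4, Item 5@7: d1:6  d2:6  d3:4  d4:6  d5:4  d6:4  d7:5 — peak 6 ≤ 6.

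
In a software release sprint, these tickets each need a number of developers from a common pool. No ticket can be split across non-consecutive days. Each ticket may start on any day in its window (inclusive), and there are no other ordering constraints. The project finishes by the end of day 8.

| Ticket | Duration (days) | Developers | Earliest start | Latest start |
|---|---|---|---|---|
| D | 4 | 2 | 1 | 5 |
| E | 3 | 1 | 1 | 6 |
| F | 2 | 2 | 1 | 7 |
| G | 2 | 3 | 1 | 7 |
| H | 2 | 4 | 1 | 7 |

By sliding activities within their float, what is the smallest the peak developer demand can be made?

4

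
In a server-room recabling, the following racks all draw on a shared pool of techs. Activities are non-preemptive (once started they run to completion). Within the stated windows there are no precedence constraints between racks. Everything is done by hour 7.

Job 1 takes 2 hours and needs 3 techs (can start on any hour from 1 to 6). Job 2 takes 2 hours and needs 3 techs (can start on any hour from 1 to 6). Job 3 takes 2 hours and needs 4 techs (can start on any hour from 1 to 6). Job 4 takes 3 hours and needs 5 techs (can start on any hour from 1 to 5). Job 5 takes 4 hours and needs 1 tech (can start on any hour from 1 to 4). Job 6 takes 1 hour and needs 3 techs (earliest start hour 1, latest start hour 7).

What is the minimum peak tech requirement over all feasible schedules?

7

Early-start (Job 1@1, Job 2@1, Job 3@1, Job 4@1, Job 5@1, Job 6@1) gives peak 19: h1:19  h2:16  h3:6  h4:1  h5:0  h6:0  h7:0.
Shift Job 3→3, Job 4→5, Job 5→4, Job 6→3.
Schedule Job 1@1, Job 2@1, Job 3@3, Job 4@5, Job 5@4, Job 6@3: h1:6  h2:6  h3:7  h4:5  h5:6  h6:6  h7:6 — peak 7.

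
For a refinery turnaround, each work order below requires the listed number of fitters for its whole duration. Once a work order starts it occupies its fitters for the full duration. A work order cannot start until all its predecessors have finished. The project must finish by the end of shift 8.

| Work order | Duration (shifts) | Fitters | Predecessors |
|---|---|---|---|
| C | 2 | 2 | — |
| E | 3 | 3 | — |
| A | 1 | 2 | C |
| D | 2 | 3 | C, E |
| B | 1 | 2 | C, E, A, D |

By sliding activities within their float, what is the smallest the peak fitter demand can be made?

5

Schedule C@1, E@1, A@3, D@4, B@6: s1:5  s2:5  s3:5  s4:3  s5:3  s6:2  s7:0  s8:0 — peak 5.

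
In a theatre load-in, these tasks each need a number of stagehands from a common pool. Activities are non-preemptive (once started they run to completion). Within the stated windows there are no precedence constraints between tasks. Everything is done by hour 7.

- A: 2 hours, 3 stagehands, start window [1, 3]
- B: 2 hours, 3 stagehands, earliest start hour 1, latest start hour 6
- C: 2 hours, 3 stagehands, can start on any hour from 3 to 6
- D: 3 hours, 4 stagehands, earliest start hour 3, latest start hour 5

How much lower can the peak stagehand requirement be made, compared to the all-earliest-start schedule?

1

Early-start peak: h1:6  h2:6  h3:7  h4:7  h5:4  h6:0  h7:0 ⇒ 7.
Leveled (A@1, B@1, C@3, D@5): h1:6  h2:6  h3:3  h4:3  h5:4  h6:4  h7:4 ⇒ 6.
Reduction 7 − 6 = 1.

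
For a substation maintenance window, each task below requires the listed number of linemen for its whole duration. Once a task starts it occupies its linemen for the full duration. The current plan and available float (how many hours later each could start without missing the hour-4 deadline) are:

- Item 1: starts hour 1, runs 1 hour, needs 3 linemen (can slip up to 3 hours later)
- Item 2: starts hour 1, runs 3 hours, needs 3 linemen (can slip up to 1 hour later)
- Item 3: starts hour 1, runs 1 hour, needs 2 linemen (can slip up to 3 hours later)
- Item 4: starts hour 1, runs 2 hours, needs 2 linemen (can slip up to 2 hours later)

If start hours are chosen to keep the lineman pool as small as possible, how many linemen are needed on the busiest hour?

Early-start (Item 1@1, Item 2@1, Item 3@1, Item 4@1) gives peak 10: h1:10  h2:5  h3:3  h4:0.
Shift Item 2→2, Item 4→2.
Schedule Item 1@1, Item 2@2, Item 3@1, Item 4@2: h1:5  h2:5  h3:5  h4:3 — peak 5.
Total lineman-hours = 18 over 4 hours ⇒ peak ≥ ⌈18/4⌉ = 5, so 5 is optimal.

5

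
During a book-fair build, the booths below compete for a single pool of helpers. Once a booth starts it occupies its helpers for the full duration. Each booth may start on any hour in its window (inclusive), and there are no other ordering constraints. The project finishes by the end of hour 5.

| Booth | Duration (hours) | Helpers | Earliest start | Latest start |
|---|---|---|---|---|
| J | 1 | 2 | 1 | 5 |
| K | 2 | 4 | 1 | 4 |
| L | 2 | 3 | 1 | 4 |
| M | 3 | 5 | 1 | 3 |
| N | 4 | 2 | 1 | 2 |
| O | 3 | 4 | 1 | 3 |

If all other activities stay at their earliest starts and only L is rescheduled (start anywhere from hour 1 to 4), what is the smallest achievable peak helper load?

L@1: h1:20  h2:18  h3:11  h4:2  h5:0 → peak 20
L@2: h1:17  h2:18  h3:14  h4:2  h5:0 → peak 18
L@3: h1:17  h2:15  h3:14  h4:5  h5:0 → peak 17
L@4: h1:17  h2:15  h3:11  h4:5  h5:3 → peak 17
Best is L@3, peak 17.

17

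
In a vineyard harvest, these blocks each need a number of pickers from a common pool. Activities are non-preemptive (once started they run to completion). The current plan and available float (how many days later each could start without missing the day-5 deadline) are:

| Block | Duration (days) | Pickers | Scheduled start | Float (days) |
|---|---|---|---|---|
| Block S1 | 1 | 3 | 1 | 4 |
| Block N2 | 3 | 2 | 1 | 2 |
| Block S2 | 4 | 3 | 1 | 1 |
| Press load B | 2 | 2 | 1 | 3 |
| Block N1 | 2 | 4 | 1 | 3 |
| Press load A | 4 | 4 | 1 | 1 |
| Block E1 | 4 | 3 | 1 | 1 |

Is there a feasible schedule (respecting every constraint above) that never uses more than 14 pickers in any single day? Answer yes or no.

yes

Schedule Block S1@1, Block N2@1, Block S2@1, Press load B@1, Block N1@4, Press load A@1, Block E1@2: d1:14  d2:14  d3:12  d4:14  d5:7 — peak 14 ≤ 14.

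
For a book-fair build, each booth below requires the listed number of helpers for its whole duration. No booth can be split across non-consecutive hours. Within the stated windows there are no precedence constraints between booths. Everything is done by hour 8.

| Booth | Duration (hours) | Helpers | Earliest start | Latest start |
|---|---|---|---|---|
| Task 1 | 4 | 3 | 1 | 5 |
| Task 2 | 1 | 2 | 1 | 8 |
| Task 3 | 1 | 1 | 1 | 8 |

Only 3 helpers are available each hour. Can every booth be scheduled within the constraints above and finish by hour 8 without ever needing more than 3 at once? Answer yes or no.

yes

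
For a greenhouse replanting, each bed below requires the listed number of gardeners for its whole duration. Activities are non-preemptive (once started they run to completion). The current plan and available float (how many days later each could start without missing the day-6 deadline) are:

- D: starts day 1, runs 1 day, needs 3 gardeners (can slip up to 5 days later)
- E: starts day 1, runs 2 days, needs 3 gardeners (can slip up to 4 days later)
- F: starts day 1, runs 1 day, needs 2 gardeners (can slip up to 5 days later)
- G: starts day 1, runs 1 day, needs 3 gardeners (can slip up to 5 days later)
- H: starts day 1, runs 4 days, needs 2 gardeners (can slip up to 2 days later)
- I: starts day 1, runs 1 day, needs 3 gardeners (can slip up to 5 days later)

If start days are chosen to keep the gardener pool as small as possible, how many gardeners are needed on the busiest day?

Early-start (D@1, E@1, F@1, G@1, H@1, I@1) gives peak 16: d1:16  d2:5  d3:2  d4:2  d5:0  d6:0.
Shift E→2, G→4, H→2, I→5.
Schedule D@1, E@2, F@1, G@4, H@2, I@5: d1:5  d2:5  d3:5  d4:5  d5:5  d6:0 — peak 5.
Total gardener-days = 25 over 6 days ⇒ peak ≥ ⌈25/6⌉ = 5, so 5 is optimal.

5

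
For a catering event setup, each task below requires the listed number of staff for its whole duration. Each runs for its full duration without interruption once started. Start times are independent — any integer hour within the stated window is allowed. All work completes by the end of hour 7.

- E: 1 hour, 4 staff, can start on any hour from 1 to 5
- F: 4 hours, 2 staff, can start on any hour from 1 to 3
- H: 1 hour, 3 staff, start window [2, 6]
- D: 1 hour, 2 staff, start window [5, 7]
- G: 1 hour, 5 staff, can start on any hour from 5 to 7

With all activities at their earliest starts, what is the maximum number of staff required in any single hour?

Early-start schedule: E@1, F@1, H@2, D@5, G@5.
Load per hour: hour 1: 6, hour 2: 5, hour 3: 2, hour 4: 2, hour 5: 7, hour 6: 0, hour 7: 0.
Peak is 7.

7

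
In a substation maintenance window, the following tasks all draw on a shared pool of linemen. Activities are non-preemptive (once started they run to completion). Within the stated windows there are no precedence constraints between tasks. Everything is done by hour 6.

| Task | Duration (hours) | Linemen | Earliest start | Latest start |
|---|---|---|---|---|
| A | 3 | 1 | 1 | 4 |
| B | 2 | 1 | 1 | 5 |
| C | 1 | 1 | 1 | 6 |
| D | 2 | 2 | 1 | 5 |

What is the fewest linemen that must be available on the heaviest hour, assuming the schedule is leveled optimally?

Early-start (A@1, B@1, C@1, D@1) gives peak 5: h1:5  h2:4  h3:1  h4:0  h5:0  h6:0.
Shift C→3, D→4.
Schedule A@1, B@1, C@3, D@4: h1:2  h2:2  h3:2  h4:2  h5:2  h6:0 — peak 2.
Total lineman-hours = 10 over 6 hours ⇒ peak ≥ ⌈10/6⌉ = 2, so 2 is optimal.

2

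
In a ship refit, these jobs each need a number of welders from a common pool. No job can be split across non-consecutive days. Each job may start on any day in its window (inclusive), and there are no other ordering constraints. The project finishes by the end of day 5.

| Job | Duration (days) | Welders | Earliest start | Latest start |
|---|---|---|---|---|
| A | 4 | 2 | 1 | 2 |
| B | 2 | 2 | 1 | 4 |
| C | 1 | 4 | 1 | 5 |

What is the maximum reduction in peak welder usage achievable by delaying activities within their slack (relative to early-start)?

4

Early-start peak: d1:8  d2:4  d3:2  d4:2  d5:0 ⇒ 8.
Leveled (A@1, B@1, C@5): d1:4  d2:4  d3:2  d4:2  d5:4 ⇒ 4.
Reduction 8 − 4 = 4.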